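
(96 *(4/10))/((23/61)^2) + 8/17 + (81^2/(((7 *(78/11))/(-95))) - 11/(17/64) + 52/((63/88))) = -902644766923/73652670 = -12255.42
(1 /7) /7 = 1 /49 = 0.02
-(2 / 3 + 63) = -191 / 3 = -63.67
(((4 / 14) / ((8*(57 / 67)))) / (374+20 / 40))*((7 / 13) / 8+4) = 9447 / 20720336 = 0.00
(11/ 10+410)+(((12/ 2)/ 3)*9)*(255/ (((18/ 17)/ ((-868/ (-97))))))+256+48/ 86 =1645843421/ 41710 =39459.20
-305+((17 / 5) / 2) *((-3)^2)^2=-1673 / 10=-167.30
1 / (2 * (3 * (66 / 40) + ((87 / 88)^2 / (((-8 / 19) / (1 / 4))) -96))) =-619520 / 113533647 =-0.01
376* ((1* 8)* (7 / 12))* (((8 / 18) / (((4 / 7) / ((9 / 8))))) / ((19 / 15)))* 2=46060 / 19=2424.21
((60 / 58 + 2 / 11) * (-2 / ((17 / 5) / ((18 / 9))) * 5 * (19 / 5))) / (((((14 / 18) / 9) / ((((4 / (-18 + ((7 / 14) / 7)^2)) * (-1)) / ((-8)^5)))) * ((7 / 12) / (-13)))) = -29110185 / 612061472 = -0.05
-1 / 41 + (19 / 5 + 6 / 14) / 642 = -8201 / 460635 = -0.02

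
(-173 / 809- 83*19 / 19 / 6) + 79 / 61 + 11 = -518785 / 296094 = -1.75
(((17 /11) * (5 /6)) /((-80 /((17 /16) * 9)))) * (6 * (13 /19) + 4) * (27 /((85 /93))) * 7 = -6274989 /24320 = -258.02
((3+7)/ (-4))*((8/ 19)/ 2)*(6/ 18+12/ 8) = -55/ 57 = -0.96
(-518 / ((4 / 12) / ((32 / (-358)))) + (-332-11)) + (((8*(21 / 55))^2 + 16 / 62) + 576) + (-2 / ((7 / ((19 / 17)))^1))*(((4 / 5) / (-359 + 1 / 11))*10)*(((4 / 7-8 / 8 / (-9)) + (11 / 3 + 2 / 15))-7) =47381775335735779 / 124206626780775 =381.48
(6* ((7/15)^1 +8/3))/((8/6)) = 141/10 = 14.10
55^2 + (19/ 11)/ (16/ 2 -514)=16837131/ 5566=3025.00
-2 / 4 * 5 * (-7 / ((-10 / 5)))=-35 / 4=-8.75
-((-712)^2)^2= -256992219136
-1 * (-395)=395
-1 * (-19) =19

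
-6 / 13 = -0.46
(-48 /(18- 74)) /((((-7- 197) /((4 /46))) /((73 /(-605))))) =73 /1655885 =0.00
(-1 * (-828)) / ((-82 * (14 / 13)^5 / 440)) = -3067.23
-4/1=-4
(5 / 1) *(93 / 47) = 465 / 47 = 9.89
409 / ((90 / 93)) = 12679 / 30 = 422.63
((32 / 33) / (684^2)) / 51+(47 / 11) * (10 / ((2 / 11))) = 11564961707 / 49212603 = 235.00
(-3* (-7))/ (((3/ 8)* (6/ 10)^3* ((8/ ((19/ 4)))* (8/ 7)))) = 116375/ 864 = 134.69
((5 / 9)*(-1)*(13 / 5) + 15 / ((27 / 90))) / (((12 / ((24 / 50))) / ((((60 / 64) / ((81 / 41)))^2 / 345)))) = 31939 / 25194240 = 0.00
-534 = -534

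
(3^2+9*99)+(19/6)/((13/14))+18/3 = 35467/39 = 909.41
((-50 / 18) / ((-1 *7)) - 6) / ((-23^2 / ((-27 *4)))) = -4236 / 3703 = -1.14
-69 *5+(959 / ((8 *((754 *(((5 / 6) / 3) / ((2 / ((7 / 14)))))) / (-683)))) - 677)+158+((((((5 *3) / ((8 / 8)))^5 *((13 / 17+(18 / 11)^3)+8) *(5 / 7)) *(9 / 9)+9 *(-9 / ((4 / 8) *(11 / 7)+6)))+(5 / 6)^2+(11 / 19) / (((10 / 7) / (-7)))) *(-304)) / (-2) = 1164970334187425567 / 1074827754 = 1083867000.88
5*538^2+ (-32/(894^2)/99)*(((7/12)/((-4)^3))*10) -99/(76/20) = 26107892552800745/18040354992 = 1447193.95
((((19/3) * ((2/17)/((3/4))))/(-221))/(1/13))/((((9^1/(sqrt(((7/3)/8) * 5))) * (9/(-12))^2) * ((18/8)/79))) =-192128 * sqrt(210)/5688387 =-0.49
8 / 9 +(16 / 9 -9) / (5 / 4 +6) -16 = -4204 / 261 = -16.11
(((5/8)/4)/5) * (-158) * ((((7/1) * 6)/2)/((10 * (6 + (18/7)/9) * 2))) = -11613/14080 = -0.82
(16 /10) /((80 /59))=59 /50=1.18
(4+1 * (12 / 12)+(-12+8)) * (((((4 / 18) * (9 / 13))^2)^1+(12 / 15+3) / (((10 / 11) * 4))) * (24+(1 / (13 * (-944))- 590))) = -250894768313 / 414793600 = -604.87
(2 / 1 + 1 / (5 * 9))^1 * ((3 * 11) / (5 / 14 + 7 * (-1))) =-10.05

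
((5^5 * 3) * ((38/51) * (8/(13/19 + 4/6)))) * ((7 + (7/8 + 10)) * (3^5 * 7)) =21382481250/17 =1257793014.71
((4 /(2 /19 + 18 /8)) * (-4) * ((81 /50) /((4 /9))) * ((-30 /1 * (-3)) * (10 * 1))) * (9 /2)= -100284.34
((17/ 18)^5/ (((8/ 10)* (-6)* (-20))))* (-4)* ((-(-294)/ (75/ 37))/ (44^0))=-4.54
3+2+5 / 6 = 35 / 6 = 5.83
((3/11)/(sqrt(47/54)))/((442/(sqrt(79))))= 9* sqrt(22278)/228514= 0.01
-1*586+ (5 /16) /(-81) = -759461 /1296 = -586.00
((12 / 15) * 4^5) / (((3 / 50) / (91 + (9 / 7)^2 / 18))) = 182824960 / 147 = 1243707.21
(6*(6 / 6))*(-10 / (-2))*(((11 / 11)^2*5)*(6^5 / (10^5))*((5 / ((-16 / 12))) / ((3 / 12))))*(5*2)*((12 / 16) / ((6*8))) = -2187 / 80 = -27.34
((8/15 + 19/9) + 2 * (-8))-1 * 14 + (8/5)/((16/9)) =-2381/90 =-26.46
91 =91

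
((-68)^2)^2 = 21381376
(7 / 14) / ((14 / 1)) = 0.04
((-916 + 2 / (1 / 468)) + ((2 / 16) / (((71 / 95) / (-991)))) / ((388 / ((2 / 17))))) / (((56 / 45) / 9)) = 15135309675 / 104902784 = 144.28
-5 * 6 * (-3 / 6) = 15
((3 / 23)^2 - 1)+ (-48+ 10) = -20622 / 529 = -38.98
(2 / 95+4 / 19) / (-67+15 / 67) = -737 / 212515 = -0.00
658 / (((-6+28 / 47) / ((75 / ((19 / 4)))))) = -1922.46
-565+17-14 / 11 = -6042 / 11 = -549.27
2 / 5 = 0.40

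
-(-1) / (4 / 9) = 9 / 4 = 2.25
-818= -818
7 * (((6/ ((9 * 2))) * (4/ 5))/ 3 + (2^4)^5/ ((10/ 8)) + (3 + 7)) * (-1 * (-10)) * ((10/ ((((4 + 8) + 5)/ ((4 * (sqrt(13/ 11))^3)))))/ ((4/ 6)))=137407051600 * sqrt(143)/ 6171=266269543.18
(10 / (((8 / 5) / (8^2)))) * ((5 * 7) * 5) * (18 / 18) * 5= 350000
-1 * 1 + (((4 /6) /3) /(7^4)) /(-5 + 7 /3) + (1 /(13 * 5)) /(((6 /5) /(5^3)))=75227 /124852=0.60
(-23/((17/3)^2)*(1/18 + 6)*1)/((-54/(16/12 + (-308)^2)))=7619.74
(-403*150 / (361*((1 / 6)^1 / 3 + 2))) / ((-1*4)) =272025 / 13357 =20.37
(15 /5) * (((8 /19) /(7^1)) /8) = 3 /133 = 0.02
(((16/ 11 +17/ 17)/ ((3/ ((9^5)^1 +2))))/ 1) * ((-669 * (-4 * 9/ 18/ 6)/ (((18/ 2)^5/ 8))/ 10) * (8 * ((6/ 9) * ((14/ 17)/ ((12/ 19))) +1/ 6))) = 1209.73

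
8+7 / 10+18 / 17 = 1659 / 170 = 9.76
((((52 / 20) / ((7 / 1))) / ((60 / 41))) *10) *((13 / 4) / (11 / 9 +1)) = 20787 / 5600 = 3.71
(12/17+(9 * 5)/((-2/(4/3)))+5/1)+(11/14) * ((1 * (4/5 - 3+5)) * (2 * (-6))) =-4309/85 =-50.69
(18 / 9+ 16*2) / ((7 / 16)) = 544 / 7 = 77.71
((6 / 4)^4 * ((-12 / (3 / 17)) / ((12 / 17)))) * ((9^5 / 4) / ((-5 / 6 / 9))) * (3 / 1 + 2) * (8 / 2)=12440502369 / 8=1555062796.12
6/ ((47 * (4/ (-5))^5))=-9375/ 24064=-0.39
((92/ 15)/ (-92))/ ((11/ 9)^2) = -27/ 605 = -0.04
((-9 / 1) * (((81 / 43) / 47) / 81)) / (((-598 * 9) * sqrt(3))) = sqrt(3) / 3625674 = 0.00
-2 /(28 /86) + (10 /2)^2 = 132 /7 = 18.86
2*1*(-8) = -16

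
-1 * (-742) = 742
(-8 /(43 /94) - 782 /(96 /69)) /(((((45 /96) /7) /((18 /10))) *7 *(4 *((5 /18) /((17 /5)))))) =-6809.95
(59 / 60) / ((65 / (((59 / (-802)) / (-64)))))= 3481 / 200179200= 0.00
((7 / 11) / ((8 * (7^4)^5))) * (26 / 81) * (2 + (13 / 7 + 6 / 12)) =0.00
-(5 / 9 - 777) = 6988 / 9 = 776.44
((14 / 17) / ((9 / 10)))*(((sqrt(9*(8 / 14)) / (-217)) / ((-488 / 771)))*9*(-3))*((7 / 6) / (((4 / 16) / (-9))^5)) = 349645662720*sqrt(7) / 32147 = 28776416.79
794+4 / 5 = 3974 / 5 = 794.80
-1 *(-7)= 7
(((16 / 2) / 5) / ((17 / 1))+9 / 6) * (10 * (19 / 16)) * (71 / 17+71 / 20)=13526423 / 92480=146.26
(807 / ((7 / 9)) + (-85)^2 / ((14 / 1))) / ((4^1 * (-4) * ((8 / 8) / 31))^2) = 20902711 / 3584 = 5832.23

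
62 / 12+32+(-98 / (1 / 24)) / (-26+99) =2167 / 438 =4.95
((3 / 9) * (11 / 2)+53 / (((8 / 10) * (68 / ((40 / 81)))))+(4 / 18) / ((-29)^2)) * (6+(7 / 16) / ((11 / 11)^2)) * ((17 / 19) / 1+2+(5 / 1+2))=12976653893 / 88012332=147.44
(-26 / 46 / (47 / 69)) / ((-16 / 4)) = 39 / 188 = 0.21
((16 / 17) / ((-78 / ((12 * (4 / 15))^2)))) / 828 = -512 / 3431025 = -0.00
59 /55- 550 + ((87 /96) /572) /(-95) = -190903737 /347776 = -548.93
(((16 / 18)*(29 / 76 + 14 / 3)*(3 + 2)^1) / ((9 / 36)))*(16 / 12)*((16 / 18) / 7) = 1473280 / 96957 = 15.20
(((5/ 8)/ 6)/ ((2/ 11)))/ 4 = 55/ 384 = 0.14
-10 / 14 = -5 / 7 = -0.71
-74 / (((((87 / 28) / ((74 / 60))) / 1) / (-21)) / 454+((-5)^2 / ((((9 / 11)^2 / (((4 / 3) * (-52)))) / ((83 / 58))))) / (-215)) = -4.29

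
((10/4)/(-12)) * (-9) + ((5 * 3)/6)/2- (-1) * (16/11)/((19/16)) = 7273/1672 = 4.35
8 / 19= 0.42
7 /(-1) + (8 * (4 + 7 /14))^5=60466169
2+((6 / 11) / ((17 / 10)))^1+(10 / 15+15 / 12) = 9509 / 2244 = 4.24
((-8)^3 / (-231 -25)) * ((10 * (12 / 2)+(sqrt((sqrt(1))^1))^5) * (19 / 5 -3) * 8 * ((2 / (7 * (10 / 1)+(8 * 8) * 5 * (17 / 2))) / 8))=488 / 6975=0.07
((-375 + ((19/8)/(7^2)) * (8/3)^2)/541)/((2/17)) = -2808791/477162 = -5.89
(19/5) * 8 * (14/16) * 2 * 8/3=2128/15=141.87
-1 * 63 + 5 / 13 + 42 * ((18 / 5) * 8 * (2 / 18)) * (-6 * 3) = -161318 / 65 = -2481.82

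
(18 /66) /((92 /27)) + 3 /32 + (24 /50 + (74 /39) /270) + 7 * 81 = 120983960491 /213127200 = 567.66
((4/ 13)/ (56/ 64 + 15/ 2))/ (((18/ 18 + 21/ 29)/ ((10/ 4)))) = 232/ 4355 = 0.05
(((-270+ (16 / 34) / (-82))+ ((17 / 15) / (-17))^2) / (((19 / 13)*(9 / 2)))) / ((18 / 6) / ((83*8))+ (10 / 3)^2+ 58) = -731008740592 / 1230710063625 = -0.59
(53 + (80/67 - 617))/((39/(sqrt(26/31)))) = -13.22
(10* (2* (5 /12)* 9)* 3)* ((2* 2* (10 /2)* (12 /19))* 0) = 0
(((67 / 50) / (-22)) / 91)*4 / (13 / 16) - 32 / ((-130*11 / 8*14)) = 3088 / 325325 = 0.01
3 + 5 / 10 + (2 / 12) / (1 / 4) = 25 / 6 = 4.17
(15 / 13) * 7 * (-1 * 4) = -420 / 13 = -32.31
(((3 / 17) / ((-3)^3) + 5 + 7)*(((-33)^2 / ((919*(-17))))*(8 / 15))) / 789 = -355256 / 628653897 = -0.00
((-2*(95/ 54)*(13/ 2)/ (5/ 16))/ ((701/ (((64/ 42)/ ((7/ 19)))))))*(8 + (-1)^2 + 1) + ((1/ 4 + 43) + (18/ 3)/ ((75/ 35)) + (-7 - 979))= -52544156531/ 55645380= -944.27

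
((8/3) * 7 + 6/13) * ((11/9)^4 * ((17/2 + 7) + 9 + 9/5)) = 1436267459/1279395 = 1122.61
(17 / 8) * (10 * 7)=595 / 4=148.75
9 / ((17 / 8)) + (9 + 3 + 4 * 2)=24.24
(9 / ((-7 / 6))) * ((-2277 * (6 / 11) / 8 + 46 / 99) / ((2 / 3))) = 551655 / 308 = 1791.09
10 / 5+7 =9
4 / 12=1 / 3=0.33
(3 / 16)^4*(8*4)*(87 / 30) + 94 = 1927469 / 20480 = 94.11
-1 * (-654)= 654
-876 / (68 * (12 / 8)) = -146 / 17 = -8.59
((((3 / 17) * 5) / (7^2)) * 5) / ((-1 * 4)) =-75 / 3332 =-0.02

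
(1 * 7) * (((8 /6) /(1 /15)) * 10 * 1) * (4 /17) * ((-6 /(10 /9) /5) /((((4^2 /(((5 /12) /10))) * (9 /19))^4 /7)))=-6385729 /2806920511488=-0.00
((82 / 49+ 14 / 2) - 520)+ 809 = 14586 / 49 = 297.67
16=16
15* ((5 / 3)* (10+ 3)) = 325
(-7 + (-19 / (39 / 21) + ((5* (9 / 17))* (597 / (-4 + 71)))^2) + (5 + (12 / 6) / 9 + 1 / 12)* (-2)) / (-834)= -160432358335 / 253179977076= -0.63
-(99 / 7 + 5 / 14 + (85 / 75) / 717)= -311929 / 21510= -14.50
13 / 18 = 0.72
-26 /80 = -13 /40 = -0.32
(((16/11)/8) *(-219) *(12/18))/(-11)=292/121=2.41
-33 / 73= -0.45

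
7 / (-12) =-7 / 12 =-0.58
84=84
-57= -57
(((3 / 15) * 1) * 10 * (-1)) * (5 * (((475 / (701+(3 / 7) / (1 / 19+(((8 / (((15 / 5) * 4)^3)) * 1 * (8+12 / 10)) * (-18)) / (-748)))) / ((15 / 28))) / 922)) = -2129848700 / 157021005777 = -0.01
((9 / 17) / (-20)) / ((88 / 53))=-477 / 29920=-0.02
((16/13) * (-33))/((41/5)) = -2640/533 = -4.95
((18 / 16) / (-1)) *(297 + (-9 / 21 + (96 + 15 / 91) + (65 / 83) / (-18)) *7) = -18778147 / 17264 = -1087.71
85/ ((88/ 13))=1105/ 88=12.56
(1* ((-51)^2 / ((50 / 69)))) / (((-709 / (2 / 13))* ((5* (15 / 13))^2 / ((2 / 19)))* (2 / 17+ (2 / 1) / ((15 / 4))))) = -13220883 / 3494040625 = -0.00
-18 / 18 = -1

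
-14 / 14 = -1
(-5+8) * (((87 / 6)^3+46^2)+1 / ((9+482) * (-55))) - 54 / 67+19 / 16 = 448548806999 / 28949360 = 15494.26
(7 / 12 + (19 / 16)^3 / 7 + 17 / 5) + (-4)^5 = -438585883 / 430080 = -1019.78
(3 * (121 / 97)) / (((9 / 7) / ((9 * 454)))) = 1153614 / 97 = 11892.93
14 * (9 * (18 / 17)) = 2268 / 17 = 133.41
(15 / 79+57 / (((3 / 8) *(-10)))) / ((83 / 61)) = -361669 / 32785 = -11.03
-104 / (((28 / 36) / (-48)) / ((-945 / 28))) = -1516320 / 7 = -216617.14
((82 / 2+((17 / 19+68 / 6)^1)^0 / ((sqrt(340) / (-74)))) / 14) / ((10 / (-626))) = -12833 / 70+11581 * sqrt(85) / 5950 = -165.38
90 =90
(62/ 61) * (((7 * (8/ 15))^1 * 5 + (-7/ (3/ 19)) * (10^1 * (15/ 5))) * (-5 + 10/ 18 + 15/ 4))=1524425/ 1647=925.58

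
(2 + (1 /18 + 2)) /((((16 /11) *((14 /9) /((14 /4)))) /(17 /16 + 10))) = 142131 /2048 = 69.40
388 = 388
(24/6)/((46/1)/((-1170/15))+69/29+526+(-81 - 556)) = -4524/123517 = -0.04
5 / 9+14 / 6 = 2.89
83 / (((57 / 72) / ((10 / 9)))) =6640 / 57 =116.49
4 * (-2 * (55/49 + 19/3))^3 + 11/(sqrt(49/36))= -42099097478/3176523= -13253.20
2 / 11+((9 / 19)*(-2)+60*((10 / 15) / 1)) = 8200 / 209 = 39.23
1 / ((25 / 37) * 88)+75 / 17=165629 / 37400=4.43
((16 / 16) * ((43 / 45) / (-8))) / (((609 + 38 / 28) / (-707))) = 212807 / 1538100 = 0.14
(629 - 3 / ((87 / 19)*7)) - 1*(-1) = 127871 / 203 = 629.91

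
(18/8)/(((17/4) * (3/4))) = 12/17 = 0.71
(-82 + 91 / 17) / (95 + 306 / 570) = -123785 / 154292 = -0.80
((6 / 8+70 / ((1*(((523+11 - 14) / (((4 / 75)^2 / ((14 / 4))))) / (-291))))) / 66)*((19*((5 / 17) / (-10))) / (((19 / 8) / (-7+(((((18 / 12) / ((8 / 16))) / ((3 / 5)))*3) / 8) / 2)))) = 6792037 / 437580000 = 0.02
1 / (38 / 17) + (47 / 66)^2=78997 / 82764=0.95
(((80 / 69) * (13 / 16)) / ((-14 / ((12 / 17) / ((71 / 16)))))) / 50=-208 / 971635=-0.00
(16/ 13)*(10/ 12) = 40/ 39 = 1.03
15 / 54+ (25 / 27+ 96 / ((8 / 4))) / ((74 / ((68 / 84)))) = 17056 / 20979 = 0.81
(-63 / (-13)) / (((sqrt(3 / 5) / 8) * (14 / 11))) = 132 * sqrt(15) / 13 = 39.33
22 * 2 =44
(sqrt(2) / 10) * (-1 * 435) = -87 * sqrt(2) / 2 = -61.52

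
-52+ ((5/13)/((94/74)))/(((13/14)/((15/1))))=-374186/7943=-47.11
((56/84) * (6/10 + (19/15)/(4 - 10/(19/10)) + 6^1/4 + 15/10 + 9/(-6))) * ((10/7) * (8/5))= 316/189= 1.67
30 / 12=5 / 2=2.50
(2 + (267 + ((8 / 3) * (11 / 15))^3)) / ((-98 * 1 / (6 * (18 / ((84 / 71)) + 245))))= -91782095371 / 20837250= -4404.71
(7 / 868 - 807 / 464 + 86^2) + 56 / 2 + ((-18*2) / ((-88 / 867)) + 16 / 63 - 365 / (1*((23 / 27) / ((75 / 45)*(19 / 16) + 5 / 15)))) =388970729549 / 57316644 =6786.35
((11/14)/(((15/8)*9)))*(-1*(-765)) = 748/21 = 35.62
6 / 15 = 2 / 5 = 0.40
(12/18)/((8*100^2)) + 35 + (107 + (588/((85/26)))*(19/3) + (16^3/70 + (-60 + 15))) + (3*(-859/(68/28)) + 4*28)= 4933776119/14280000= 345.50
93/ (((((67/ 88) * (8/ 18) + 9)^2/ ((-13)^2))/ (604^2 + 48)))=224817983799552/ 3418801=65759306.79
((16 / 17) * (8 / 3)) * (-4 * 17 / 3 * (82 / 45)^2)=-3442688 / 18225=-188.90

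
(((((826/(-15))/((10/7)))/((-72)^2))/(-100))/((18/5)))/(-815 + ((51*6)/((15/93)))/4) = -2891/47687097600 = -0.00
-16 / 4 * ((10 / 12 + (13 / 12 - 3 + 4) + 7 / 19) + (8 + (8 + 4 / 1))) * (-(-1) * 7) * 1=-37163 / 57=-651.98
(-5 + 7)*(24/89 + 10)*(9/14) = 8226/623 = 13.20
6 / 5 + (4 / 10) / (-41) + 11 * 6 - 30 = 7624 / 205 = 37.19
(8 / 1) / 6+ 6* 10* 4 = 241.33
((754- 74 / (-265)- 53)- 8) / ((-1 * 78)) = -183719 / 20670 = -8.89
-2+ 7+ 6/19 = 101/19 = 5.32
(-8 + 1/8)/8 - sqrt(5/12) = -63/64 - sqrt(15)/6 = -1.63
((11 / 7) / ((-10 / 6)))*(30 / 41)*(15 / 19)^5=-150356250 / 710640413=-0.21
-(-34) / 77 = 34 / 77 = 0.44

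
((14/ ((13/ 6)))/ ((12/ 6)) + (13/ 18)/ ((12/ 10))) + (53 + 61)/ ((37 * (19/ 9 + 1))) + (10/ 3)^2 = 5794205/ 363636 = 15.93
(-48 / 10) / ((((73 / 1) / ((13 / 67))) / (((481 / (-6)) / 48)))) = 6253 / 293460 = 0.02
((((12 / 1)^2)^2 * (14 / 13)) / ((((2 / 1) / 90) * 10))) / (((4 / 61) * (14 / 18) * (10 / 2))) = 25614144 / 65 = 394063.75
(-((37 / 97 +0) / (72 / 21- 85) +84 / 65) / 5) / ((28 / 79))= -52316881 / 72003100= -0.73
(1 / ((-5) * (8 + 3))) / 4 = -1 / 220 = -0.00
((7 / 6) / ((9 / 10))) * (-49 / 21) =-245 / 81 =-3.02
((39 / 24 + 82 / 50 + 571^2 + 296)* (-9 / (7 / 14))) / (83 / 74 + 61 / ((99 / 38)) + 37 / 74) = -2151691903251 / 9170600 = -234629.35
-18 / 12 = -3 / 2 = -1.50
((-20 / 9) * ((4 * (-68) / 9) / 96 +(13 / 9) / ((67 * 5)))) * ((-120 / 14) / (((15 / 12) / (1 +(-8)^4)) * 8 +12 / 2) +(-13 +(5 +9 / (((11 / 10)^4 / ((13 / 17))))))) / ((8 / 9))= -3.67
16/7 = 2.29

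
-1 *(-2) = 2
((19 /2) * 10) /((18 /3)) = 95 /6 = 15.83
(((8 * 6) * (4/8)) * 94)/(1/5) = 11280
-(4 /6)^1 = -2 /3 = -0.67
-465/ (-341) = 1.36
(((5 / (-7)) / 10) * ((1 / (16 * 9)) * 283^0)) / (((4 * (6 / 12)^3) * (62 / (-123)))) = 41 / 20832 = 0.00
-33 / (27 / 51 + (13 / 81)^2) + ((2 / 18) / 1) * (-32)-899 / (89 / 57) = -31682232791 / 49599522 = -638.76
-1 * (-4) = 4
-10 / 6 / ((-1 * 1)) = 5 / 3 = 1.67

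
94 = 94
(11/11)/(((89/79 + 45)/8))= 158/911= 0.17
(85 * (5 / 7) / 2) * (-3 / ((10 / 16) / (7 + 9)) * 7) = -16320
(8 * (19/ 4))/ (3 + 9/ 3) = 19/ 3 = 6.33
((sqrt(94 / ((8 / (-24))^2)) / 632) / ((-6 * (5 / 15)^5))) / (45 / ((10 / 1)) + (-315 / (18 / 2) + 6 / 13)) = 3159 * sqrt(94) / 493592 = 0.06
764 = 764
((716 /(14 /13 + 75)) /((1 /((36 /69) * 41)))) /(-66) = -3.05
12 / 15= 4 / 5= 0.80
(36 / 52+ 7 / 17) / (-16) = -61 / 884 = -0.07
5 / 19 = 0.26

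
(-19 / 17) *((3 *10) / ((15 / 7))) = -266 / 17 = -15.65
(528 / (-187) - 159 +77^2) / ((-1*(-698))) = 49021 / 5933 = 8.26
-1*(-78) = 78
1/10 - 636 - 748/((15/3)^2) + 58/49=-1628359/2450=-664.64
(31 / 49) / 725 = 0.00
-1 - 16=-17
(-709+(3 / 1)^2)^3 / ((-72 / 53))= 252486111.11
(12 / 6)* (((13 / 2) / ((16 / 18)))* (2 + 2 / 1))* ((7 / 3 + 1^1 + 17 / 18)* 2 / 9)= 1001 / 18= 55.61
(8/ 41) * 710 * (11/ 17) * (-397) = -24804560/ 697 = -35587.60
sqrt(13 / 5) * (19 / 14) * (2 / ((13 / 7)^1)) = 19 * sqrt(65) / 65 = 2.36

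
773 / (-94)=-773 / 94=-8.22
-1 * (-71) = 71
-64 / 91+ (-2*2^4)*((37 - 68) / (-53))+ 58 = 186070 / 4823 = 38.58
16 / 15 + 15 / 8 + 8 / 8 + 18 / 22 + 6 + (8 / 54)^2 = 3458369 / 320760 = 10.78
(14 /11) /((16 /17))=119 /88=1.35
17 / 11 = 1.55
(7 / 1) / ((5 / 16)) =112 / 5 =22.40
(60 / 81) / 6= 0.12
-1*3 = -3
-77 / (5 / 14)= -215.60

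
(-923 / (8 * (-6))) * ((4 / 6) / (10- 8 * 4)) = -923 / 1584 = -0.58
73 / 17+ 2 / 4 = 163 / 34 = 4.79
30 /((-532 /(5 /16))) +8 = 33973 /4256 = 7.98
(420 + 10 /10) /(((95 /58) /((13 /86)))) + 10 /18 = 1448878 /36765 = 39.41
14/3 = 4.67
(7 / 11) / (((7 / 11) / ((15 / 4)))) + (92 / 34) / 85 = 21859 / 5780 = 3.78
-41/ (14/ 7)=-41/ 2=-20.50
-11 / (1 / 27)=-297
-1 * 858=-858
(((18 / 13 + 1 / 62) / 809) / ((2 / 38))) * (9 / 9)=21451 / 652054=0.03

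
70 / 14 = 5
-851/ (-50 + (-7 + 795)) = -851/ 738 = -1.15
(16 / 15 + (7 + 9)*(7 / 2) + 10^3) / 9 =15856 / 135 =117.45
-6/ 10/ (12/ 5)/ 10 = -1/ 40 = -0.02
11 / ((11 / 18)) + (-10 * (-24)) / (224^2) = 18.00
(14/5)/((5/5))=14/5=2.80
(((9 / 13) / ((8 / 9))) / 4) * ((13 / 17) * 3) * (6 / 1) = 729 / 272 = 2.68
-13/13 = -1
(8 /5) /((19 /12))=96 /95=1.01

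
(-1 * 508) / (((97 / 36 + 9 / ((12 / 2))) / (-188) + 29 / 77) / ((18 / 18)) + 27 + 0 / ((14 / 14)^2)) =-264737088 / 14255317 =-18.57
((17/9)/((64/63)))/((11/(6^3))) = 3213/88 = 36.51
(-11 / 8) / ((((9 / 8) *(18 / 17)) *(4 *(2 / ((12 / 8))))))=-187 / 864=-0.22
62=62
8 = 8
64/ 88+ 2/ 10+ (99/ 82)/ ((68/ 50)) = 278313/ 153340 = 1.82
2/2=1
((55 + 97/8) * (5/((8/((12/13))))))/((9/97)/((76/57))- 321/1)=-260445/2158364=-0.12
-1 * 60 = -60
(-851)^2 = 724201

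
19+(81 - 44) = 56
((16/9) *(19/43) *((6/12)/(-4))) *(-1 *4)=152/387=0.39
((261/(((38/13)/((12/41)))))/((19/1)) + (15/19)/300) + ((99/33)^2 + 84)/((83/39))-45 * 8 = -7737554123/24569660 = -314.92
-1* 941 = -941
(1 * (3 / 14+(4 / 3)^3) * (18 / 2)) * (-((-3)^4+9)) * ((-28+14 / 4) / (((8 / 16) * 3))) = 34195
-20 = -20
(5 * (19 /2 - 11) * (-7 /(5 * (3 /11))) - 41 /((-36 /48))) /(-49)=-559 /294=-1.90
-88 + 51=-37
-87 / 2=-43.50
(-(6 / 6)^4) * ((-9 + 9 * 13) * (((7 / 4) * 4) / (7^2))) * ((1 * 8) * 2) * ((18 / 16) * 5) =-9720 / 7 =-1388.57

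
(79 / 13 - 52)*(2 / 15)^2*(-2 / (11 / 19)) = 30248 / 10725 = 2.82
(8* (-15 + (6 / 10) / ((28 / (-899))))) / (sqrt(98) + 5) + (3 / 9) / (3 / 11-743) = 235143319 / 12524610-9594* sqrt(2) / 365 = -18.40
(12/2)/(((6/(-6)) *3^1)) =-2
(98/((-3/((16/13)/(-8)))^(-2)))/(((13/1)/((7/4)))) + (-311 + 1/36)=338789/72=4705.40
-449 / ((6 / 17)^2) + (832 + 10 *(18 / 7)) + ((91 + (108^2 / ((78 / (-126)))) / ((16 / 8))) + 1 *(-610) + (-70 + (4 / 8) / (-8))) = -167164367 / 13104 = -12756.74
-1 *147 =-147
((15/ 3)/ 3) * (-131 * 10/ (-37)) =6550/ 111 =59.01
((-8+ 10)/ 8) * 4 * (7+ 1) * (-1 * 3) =-24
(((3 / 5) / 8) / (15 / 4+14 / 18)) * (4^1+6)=27 / 163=0.17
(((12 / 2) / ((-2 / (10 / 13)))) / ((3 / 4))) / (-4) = 10 / 13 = 0.77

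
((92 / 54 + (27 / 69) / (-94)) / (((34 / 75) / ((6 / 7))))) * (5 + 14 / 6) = 27282475 / 1157751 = 23.57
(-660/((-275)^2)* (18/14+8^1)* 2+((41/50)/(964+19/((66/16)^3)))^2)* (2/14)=-5352247563953170821/231159800366883080000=-0.02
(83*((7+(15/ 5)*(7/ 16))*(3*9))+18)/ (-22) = -847.56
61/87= 0.70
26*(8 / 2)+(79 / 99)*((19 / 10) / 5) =516301 / 4950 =104.30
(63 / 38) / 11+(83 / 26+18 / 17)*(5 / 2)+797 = 149241933 / 184756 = 807.78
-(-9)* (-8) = -72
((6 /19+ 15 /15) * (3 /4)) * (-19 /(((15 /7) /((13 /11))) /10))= -2275 /22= -103.41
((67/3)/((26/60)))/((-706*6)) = -335/27534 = -0.01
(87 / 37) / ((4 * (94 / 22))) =957 / 6956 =0.14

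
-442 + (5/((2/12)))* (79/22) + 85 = -2742/11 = -249.27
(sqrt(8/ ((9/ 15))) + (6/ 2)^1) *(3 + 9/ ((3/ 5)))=54 + 12 *sqrt(30)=119.73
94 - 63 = 31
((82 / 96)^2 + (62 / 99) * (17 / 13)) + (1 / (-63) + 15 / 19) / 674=22884937451 / 14767264512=1.55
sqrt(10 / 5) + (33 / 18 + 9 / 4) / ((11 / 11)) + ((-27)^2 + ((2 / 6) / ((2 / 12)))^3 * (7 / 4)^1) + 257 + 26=sqrt(2) + 12361 / 12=1031.50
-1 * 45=-45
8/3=2.67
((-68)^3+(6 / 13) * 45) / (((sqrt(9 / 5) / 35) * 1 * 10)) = -14305711 * sqrt(5) / 39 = -820219.03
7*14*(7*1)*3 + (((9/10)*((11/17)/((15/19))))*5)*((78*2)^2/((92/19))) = 40262736/1955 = 20594.75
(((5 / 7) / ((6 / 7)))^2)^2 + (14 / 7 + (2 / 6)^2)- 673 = -868847 / 1296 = -670.41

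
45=45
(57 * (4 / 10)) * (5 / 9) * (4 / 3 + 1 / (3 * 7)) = 17.49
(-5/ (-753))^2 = 25/ 567009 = 0.00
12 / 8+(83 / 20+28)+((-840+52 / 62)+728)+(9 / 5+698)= 385819 / 620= 622.29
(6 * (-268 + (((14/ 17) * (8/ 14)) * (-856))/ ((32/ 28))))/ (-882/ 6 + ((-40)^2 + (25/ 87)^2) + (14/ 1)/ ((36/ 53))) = -958053744/ 379249175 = -2.53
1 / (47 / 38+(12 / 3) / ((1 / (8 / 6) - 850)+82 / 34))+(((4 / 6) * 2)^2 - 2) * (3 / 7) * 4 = 24383558 / 56619339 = 0.43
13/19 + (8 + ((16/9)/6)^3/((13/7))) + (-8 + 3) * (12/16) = 96227009/19446804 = 4.95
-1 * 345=-345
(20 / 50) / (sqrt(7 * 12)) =sqrt(21) / 105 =0.04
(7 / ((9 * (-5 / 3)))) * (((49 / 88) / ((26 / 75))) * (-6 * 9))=46305 / 1144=40.48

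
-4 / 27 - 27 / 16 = -793 / 432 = -1.84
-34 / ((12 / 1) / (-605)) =1714.17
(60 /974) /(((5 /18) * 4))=27 /487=0.06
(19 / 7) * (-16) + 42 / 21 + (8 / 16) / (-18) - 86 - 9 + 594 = 115301 / 252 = 457.54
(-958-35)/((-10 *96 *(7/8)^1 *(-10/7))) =-331/400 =-0.83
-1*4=-4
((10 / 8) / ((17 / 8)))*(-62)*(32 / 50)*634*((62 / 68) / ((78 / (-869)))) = 8471345696 / 56355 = 150321.10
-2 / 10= -1 / 5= -0.20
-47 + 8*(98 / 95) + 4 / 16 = -14629 / 380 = -38.50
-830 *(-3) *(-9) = -22410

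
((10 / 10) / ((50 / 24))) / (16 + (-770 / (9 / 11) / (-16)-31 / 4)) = 864 / 120725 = 0.01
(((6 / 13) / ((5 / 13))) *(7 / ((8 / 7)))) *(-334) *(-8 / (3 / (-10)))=-65464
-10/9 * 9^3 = -810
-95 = -95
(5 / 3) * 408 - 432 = 248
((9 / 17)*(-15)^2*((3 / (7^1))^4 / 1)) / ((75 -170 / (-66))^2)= 7144929 / 10699931648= 0.00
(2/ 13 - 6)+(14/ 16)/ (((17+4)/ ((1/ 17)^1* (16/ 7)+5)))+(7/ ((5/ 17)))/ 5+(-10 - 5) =-14732593/ 928200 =-15.87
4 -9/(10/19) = -131/10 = -13.10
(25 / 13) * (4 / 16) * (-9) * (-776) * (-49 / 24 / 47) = -356475 / 2444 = -145.86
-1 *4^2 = -16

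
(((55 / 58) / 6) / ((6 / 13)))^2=511225 / 4359744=0.12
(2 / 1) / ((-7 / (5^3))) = -250 / 7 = -35.71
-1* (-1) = 1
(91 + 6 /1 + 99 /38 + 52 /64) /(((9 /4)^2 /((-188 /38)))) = -2869538 /29241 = -98.13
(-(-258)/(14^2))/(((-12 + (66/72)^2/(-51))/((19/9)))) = -1000008/4324201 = -0.23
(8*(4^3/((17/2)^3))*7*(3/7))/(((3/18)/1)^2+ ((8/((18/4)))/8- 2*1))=-49152/34391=-1.43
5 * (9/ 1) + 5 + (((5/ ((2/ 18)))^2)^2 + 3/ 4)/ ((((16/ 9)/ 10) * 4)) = 738119035/ 128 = 5766554.96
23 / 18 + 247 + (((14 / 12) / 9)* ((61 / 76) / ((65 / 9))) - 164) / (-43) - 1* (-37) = 1105358299 / 3823560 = 289.09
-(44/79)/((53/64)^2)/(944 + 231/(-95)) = -17121280/19849717039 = -0.00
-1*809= -809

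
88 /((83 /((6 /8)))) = 66 /83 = 0.80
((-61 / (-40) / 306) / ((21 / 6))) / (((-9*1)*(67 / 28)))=-61 / 922590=-0.00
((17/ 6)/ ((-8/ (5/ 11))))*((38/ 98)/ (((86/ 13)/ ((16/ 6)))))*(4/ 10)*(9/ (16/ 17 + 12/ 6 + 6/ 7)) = -0.02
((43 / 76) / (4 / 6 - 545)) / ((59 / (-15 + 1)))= 903 / 3661186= 0.00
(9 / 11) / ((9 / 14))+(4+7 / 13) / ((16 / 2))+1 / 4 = 2391 / 1144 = 2.09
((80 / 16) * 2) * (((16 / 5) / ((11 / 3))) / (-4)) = -24 / 11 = -2.18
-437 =-437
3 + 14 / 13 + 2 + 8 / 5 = 499 / 65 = 7.68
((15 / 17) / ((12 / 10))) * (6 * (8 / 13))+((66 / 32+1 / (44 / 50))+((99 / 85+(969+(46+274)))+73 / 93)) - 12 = 23238862631 / 18086640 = 1284.86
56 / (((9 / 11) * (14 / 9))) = 44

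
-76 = -76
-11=-11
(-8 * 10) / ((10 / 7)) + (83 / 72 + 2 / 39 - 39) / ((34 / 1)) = -106913 / 1872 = -57.11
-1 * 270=-270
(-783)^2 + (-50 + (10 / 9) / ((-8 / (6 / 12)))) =44138803 / 72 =613038.93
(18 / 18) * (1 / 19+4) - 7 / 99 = 3.98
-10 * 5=-50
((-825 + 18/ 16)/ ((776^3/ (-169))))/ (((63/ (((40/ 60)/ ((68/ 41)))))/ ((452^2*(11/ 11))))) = 0.39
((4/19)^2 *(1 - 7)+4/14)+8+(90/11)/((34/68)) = 677786/27797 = 24.38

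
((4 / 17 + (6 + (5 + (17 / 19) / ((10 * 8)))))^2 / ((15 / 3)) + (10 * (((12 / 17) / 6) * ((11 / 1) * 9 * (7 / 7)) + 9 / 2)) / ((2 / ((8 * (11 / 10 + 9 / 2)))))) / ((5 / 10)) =12159712982881 / 1669264000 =7284.48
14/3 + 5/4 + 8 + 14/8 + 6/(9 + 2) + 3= 634/33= 19.21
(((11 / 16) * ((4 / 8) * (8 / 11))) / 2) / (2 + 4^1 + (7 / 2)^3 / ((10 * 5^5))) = 31250 / 1500343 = 0.02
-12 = -12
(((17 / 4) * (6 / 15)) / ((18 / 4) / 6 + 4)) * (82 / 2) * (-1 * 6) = -8364 / 95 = -88.04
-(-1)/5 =1/5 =0.20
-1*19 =-19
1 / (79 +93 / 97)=97 / 7756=0.01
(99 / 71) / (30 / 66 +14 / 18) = 9801 / 8662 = 1.13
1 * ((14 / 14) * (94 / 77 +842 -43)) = 61617 / 77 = 800.22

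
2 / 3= 0.67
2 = 2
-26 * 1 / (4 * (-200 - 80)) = 13 / 560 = 0.02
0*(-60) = 0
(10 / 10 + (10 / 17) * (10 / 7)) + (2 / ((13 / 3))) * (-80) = -54273 / 1547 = -35.08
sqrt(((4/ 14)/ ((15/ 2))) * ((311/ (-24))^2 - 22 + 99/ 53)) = sqrt(25107170865)/ 66780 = 2.37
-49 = -49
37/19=1.95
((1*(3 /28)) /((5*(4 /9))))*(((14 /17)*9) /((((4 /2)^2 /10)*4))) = 243 /1088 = 0.22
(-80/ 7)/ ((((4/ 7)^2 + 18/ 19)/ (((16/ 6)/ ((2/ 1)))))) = -21280/ 1779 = -11.96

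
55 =55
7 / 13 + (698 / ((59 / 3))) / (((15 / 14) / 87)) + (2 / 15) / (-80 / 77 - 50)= 65164432256 / 22607325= 2882.45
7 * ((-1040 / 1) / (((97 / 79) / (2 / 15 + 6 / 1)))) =-10582208 / 291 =-36364.98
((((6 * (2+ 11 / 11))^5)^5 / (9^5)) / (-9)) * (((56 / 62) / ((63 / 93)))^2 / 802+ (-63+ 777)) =-12977812749606230797648656334848 / 401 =-32363622816973144133787170000.00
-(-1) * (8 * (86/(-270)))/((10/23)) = -3956/675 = -5.86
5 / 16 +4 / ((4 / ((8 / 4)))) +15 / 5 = 85 / 16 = 5.31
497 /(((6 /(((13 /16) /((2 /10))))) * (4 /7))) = 226135 /384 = 588.89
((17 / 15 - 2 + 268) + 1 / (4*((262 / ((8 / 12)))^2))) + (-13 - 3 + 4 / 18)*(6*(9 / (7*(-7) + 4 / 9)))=384285382813 / 1349884260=284.68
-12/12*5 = -5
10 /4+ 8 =21 /2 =10.50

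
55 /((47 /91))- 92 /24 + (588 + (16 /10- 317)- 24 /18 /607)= 321168497 /855870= 375.25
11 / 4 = 2.75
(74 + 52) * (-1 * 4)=-504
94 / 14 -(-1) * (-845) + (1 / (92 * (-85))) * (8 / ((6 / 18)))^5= -1856.52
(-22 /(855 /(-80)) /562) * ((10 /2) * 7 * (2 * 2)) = 24640 /48051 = 0.51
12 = 12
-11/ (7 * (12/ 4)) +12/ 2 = 115/ 21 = 5.48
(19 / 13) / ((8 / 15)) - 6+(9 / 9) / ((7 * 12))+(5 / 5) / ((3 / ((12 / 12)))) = -2.91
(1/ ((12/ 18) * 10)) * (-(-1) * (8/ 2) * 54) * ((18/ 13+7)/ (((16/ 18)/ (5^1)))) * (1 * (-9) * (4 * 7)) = -5006043/ 13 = -385080.23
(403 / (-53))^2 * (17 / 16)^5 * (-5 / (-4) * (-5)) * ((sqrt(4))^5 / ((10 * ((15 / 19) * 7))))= -4381353554747 / 15463612416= -283.33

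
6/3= 2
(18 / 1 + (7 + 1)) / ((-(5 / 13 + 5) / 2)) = -9.66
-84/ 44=-21/ 11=-1.91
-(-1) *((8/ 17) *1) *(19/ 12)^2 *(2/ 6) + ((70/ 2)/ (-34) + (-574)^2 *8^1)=1209835580/ 459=2635807.36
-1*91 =-91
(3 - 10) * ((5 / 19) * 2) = -70 / 19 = -3.68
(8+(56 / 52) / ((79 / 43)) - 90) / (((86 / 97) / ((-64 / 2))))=129765824 / 44161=2938.47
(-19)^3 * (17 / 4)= -116603 / 4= -29150.75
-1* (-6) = 6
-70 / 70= -1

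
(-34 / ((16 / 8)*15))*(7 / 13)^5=-285719 / 5569395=-0.05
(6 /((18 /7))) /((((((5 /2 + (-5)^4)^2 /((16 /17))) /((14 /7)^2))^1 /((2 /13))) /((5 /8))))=448 /208848315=0.00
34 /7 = 4.86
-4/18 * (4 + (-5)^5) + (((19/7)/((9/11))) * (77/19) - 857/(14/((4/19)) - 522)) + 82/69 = 44634281/62859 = 710.07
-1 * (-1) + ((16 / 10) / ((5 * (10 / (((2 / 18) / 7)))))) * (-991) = 0.50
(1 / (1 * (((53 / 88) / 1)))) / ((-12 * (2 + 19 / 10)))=-220 / 6201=-0.04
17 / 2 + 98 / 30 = 11.77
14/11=1.27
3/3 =1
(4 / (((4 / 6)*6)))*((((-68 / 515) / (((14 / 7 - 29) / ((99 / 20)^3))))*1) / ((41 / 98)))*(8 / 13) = 29935521 / 34311875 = 0.87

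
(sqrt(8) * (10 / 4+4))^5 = 1485172 * sqrt(2) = 2100350.38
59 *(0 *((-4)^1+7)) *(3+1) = 0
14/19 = 0.74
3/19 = 0.16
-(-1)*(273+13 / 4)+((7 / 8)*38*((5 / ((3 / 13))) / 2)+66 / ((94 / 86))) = 696.84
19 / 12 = 1.58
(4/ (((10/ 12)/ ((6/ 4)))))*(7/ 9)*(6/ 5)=168/ 25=6.72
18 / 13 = 1.38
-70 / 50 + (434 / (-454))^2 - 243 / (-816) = -13200931 / 70079440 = -0.19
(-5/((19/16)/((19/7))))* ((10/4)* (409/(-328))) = 10225/287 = 35.63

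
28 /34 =14 /17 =0.82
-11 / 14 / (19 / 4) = -22 / 133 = -0.17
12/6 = 2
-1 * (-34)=34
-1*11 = -11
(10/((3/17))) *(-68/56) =-1445/21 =-68.81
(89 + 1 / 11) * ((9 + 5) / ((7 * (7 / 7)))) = 178.18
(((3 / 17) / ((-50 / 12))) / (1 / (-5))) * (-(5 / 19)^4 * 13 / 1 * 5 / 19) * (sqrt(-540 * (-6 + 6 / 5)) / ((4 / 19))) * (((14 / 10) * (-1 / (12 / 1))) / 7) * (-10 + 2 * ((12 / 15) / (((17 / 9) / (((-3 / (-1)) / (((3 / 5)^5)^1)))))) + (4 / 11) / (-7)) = 649783875 * sqrt(2) / 2900033213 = 0.32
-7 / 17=-0.41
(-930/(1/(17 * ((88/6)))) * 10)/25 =-92752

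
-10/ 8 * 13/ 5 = -13/ 4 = -3.25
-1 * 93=-93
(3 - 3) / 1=0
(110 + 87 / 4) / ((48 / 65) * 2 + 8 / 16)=34255 / 514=66.64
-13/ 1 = -13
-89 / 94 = -0.95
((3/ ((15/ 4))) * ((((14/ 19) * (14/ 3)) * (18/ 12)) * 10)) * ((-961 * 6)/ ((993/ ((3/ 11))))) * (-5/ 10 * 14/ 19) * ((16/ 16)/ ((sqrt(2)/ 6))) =94931424 * sqrt(2)/ 1314401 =102.14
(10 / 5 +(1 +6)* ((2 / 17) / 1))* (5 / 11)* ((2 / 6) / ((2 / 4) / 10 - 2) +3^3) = 251120 / 7293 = 34.43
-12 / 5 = -2.40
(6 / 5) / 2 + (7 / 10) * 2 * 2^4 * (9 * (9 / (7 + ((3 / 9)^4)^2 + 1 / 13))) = 775588971 / 3018125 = 256.98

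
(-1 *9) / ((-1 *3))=3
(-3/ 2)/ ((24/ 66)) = -33/ 8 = -4.12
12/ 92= 3/ 23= 0.13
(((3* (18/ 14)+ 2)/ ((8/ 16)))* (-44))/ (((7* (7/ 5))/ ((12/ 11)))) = -19680/ 343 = -57.38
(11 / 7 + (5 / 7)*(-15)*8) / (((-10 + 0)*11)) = 589 / 770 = 0.76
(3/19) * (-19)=-3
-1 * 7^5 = -16807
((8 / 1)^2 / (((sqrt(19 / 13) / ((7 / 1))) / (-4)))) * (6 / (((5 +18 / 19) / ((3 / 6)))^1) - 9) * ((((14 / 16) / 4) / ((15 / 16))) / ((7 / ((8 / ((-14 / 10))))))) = -327680 * sqrt(247) / 2147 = -2398.65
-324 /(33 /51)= -5508 /11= -500.73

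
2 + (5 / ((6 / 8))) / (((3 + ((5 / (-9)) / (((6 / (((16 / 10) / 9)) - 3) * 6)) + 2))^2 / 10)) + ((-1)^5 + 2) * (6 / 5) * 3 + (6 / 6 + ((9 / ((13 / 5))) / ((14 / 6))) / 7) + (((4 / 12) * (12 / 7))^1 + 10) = 20.05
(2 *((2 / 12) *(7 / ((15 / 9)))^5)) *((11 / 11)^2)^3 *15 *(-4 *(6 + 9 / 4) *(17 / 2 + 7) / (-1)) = 4178035323 / 1250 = 3342428.26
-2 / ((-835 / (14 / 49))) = 4 / 5845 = 0.00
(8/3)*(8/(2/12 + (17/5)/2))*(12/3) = 45.71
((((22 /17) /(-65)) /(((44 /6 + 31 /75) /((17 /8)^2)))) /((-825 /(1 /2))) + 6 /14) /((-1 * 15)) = -1035857 /36254400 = -0.03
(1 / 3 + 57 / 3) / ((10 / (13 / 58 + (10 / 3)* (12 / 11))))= 821 / 110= 7.46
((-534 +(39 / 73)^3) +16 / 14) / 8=-1450618177 / 21784952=-66.59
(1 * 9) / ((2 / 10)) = 45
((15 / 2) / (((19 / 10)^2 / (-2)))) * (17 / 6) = -4250 / 361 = -11.77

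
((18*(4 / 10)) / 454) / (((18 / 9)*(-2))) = -9 / 2270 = -0.00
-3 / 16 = -0.19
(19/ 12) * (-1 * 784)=-3724/ 3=-1241.33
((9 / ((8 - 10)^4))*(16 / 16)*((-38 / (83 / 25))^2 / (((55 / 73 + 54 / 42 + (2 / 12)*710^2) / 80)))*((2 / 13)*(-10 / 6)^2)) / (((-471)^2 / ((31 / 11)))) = 893531406250 / 2345691709036279461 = 0.00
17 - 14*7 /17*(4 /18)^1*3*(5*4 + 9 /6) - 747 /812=-2755861 /41412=-66.55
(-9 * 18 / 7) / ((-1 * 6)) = 27 / 7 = 3.86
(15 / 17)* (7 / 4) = 105 / 68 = 1.54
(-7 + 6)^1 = -1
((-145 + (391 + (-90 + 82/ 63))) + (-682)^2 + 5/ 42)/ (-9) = -58625459/ 1134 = -51697.94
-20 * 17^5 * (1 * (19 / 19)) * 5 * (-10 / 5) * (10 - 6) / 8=141985700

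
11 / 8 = 1.38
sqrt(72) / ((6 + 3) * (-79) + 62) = -6 * sqrt(2) / 649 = -0.01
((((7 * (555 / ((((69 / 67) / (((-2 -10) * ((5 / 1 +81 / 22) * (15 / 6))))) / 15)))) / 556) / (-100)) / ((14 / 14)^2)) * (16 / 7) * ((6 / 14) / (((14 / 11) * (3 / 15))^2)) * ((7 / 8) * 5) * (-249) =-21884957510625 / 5012896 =-4365731.41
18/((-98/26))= -4.78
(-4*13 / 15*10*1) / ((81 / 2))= -208 / 243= -0.86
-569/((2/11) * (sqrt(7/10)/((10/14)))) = -31295 * sqrt(70)/98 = -2671.76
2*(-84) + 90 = -78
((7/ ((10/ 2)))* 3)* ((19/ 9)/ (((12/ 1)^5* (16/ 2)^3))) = 133/ 1911029760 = 0.00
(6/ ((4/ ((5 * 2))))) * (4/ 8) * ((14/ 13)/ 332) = 105/ 4316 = 0.02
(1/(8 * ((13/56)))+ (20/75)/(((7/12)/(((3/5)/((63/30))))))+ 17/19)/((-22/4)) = -189268/665665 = -0.28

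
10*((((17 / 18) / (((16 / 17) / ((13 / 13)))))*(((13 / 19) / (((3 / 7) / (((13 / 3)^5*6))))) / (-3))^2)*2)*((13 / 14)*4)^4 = 7692216002157558961960 / 84605938641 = 90918156877.82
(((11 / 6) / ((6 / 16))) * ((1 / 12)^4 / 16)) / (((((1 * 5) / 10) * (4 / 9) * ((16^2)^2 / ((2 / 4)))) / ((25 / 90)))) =55 / 391378894848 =0.00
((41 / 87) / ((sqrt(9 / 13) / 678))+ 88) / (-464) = -4633 * sqrt(13) / 20184 -11 / 58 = -1.02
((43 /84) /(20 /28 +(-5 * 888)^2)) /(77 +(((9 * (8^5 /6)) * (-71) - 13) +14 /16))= -86 /11557574640202455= -0.00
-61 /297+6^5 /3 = 769763 /297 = 2591.79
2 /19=0.11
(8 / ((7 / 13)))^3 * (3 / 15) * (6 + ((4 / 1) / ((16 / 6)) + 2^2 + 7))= 20809984 / 1715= 12134.10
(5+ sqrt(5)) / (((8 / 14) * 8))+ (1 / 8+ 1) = 2.71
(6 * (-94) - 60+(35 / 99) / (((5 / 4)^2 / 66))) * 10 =-18272 / 3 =-6090.67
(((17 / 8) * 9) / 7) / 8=153 / 448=0.34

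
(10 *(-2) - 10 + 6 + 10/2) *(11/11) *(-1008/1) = 19152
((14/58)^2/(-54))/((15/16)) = -392/340605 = -0.00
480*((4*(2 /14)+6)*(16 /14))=176640 /49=3604.90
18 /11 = 1.64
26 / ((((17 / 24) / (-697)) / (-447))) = 11436048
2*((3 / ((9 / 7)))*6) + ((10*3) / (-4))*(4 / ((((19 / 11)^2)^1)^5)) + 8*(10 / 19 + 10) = 687192048926798 / 6131066257801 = 112.08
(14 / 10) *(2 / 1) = 14 / 5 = 2.80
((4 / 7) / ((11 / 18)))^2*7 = 6.12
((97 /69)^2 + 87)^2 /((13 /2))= 358901030912 /294672573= 1217.97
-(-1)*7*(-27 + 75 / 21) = -164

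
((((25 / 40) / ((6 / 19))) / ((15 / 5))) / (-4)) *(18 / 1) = -2.97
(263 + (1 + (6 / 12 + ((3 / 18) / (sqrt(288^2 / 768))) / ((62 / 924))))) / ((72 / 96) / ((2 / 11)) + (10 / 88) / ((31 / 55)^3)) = 26908 * sqrt(3) / 928107 + 63037756 / 1134353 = 55.62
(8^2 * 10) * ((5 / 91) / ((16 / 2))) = 4.40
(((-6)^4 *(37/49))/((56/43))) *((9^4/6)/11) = 281840877/3773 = 74699.41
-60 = -60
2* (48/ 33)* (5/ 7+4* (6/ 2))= 2848/ 77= 36.99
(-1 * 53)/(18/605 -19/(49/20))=1571185/229018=6.86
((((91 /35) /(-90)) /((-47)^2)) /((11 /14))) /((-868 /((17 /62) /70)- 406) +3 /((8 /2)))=6188 /82534185689175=0.00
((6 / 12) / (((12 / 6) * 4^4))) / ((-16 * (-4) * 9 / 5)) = 5 / 589824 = 0.00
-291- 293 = -584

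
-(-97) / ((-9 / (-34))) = 3298 / 9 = 366.44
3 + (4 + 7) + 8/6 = 46/3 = 15.33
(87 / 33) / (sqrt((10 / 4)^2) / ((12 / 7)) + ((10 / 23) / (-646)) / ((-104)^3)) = 727025475072 / 402162080485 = 1.81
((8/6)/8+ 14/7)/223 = 13/1338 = 0.01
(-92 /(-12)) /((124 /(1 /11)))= 23 /4092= 0.01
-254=-254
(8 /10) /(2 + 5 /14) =56 /165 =0.34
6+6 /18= 19 /3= 6.33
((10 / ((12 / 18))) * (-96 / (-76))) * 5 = 1800 / 19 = 94.74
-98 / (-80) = 1.22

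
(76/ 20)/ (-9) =-19/ 45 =-0.42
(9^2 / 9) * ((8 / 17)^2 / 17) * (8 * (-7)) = -32256 / 4913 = -6.57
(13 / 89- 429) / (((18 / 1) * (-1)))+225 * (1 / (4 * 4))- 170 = -1693151 / 12816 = -132.11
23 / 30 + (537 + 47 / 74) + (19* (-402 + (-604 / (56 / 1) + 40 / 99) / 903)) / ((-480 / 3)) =4342847122591 / 7409223360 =586.14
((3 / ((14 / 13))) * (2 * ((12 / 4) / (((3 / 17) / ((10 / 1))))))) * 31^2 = 6371430 / 7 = 910204.29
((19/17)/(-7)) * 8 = -152/119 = -1.28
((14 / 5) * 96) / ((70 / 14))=1344 / 25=53.76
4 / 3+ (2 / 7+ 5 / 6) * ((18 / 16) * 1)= 871 / 336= 2.59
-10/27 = -0.37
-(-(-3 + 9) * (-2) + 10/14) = -89/7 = -12.71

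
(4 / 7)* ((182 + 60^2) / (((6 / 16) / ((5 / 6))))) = 302560 / 63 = 4802.54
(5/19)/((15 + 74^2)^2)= 5/572870539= 0.00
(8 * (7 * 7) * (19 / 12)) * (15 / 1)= 9310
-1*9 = -9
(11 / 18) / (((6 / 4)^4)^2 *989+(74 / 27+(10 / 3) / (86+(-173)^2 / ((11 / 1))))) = 0.00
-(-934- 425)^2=-1846881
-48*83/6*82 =-54448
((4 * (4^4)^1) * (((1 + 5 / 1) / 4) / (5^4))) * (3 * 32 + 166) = 402432 / 625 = 643.89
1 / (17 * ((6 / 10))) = 5 / 51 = 0.10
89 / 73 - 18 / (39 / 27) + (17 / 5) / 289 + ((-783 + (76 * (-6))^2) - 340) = 16681664729 / 80665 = 206801.77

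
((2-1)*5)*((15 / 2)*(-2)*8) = -600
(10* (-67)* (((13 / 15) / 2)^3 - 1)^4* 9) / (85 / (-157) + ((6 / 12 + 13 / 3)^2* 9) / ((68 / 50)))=-1010102455548579905789 / 36237633187500000000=-27.87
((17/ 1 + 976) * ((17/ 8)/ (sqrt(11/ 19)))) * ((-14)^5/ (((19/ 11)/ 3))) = -3404627604 * sqrt(209)/ 19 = -2590533173.54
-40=-40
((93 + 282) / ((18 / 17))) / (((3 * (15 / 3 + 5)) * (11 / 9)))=425 / 44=9.66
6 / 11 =0.55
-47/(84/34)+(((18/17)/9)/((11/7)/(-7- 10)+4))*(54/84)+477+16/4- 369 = 605401/6510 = 93.00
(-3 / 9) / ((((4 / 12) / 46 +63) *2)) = -23 / 8695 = -0.00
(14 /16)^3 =343 /512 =0.67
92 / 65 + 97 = 6397 / 65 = 98.42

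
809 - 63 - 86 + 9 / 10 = 6609 / 10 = 660.90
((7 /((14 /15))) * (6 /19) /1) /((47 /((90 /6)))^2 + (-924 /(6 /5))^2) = 10125 /2534689471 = 0.00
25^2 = 625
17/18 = 0.94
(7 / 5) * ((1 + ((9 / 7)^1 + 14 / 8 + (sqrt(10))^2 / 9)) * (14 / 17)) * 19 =172501 / 1530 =112.75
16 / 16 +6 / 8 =7 / 4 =1.75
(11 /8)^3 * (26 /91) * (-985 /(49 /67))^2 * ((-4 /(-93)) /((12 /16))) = 5796957573275 /75026448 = 77265.52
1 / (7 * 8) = 1 / 56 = 0.02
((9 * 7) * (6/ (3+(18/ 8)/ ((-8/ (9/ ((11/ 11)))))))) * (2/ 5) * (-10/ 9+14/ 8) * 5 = 5152/ 5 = 1030.40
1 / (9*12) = 1 / 108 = 0.01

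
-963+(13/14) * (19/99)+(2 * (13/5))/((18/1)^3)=-1080920509/1122660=-962.82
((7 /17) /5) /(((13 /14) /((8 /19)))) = 784 /20995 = 0.04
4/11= 0.36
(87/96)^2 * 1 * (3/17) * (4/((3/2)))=0.39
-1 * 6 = -6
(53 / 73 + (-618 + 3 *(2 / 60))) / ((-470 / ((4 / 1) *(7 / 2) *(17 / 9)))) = 17871301 / 514650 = 34.73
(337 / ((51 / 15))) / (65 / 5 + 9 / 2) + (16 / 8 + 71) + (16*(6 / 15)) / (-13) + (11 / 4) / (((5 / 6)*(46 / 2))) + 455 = 189758823 / 355810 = 533.32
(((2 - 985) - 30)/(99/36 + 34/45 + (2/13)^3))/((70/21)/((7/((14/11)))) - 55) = 2643966468/498201173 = 5.31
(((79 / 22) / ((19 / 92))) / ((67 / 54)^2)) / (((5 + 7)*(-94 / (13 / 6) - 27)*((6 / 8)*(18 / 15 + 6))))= -141726 / 57230261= -0.00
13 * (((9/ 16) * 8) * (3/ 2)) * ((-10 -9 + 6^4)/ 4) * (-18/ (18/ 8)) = -448227/ 2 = -224113.50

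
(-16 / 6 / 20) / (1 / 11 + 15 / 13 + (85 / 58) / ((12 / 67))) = -66352 / 4691365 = -0.01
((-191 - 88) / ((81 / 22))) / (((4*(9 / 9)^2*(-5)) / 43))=14663 / 90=162.92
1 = 1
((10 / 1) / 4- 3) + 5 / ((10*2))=-1 / 4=-0.25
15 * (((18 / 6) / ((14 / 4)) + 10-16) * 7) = -540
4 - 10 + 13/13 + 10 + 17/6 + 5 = 77/6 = 12.83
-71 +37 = -34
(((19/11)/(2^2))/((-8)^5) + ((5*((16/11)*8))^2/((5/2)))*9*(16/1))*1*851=165930652.55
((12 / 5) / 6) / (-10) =-1 / 25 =-0.04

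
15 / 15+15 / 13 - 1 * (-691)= 9011 / 13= 693.15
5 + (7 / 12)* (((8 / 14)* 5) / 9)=140 / 27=5.19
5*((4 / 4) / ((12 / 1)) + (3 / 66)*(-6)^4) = 38935 / 132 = 294.96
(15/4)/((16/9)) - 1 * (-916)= 58759/64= 918.11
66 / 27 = 22 / 9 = 2.44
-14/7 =-2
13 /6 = 2.17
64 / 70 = 32 / 35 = 0.91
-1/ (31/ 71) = -71/ 31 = -2.29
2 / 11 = 0.18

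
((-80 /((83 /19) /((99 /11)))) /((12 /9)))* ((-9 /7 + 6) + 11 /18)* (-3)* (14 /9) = 254980 /83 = 3072.05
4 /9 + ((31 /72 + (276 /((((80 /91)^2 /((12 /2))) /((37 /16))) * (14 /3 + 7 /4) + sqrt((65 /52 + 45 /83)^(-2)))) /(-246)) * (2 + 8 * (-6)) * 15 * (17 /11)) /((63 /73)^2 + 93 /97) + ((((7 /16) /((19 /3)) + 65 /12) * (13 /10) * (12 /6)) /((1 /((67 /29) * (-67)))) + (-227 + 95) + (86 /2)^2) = 1277894494088957171 /174220584858047760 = 7.33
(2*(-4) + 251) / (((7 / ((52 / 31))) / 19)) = 240084 / 217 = 1106.38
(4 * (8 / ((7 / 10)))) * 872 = 279040 / 7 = 39862.86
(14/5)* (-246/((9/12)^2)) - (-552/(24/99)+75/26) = 409337/390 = 1049.58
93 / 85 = 1.09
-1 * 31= -31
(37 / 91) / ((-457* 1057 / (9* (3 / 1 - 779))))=258408 / 43957459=0.01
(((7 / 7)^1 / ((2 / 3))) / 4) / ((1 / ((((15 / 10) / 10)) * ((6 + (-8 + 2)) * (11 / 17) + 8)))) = 9 / 20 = 0.45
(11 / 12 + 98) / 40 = 1187 / 480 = 2.47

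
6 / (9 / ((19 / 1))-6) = -38 / 35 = -1.09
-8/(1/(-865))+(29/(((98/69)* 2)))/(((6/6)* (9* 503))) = 2046687547/295764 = 6920.00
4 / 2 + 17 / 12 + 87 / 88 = 4.41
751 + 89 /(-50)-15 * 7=32211 /50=644.22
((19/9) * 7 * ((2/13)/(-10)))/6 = -0.04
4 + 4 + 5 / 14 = 117 / 14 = 8.36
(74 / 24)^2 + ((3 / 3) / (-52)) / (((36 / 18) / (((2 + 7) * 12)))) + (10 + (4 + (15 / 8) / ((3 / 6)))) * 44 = 1477885 / 1872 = 789.47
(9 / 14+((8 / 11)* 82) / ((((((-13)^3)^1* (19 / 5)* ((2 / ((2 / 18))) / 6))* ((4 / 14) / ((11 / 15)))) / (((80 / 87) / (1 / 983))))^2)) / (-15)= -17267928108232649 / 224341766162505810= -0.08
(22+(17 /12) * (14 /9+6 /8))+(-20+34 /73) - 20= -449957 /31536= -14.27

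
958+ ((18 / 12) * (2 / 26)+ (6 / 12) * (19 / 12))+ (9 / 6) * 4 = 301051 / 312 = 964.91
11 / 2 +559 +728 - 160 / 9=22945 / 18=1274.72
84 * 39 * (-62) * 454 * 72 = -6639325056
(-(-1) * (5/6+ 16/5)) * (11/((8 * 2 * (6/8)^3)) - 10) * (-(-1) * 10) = -27346/81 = -337.60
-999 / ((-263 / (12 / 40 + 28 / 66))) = 2.75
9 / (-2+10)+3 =33 / 8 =4.12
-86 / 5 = -17.20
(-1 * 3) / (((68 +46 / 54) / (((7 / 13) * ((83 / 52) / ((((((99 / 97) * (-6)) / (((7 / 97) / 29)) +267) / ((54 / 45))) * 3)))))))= 109809 / 16082413490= 0.00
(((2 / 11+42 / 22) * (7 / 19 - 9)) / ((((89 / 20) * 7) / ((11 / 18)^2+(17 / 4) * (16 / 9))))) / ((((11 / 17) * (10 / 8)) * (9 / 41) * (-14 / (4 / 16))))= 482436914 / 1044129933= 0.46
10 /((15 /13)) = 26 /3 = 8.67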